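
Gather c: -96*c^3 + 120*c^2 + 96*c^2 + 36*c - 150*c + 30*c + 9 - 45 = -96*c^3 + 216*c^2 - 84*c - 36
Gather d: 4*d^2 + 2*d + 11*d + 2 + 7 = 4*d^2 + 13*d + 9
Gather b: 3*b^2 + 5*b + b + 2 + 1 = 3*b^2 + 6*b + 3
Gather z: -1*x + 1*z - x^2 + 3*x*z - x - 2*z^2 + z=-x^2 - 2*x - 2*z^2 + z*(3*x + 2)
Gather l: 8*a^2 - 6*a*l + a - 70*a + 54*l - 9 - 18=8*a^2 - 69*a + l*(54 - 6*a) - 27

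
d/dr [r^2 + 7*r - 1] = 2*r + 7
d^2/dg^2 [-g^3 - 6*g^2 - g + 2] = -6*g - 12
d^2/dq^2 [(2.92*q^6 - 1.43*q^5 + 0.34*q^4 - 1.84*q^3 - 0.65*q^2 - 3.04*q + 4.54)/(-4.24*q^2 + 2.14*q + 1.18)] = (-629.935104*q^8 + 949.095168*q^7 + 9.44031999999987*q^6 - 385.61832*q^5 - 12.779016*q^4 + 182.449744*q^3 - 448.000128*q^2 + 353.795328*q - 100.55492)/(76.225024*q^6 - 115.416192*q^5 - 5.388192*q^4 + 54.440744*q^3 + 1.499544*q^2 - 8.939208*q - 1.643032)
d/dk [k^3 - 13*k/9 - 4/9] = 3*k^2 - 13/9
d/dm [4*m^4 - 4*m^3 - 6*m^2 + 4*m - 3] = 16*m^3 - 12*m^2 - 12*m + 4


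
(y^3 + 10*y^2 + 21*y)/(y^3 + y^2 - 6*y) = (y + 7)/(y - 2)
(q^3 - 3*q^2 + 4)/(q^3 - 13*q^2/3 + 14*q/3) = 3*(q^2 - q - 2)/(q*(3*q - 7))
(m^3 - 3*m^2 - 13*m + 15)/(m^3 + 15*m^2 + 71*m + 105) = (m^2 - 6*m + 5)/(m^2 + 12*m + 35)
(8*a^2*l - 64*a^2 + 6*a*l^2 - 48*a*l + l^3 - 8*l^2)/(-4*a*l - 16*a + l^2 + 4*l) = (-8*a^2*l + 64*a^2 - 6*a*l^2 + 48*a*l - l^3 + 8*l^2)/(4*a*l + 16*a - l^2 - 4*l)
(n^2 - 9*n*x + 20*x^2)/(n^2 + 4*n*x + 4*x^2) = (n^2 - 9*n*x + 20*x^2)/(n^2 + 4*n*x + 4*x^2)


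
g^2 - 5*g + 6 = (g - 3)*(g - 2)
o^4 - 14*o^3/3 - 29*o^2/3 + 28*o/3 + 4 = (o - 6)*(o - 1)*(o + 1/3)*(o + 2)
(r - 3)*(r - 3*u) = r^2 - 3*r*u - 3*r + 9*u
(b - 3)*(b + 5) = b^2 + 2*b - 15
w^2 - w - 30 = (w - 6)*(w + 5)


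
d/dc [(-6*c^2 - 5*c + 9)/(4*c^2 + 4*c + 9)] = (-4*c^2 - 180*c - 81)/(16*c^4 + 32*c^3 + 88*c^2 + 72*c + 81)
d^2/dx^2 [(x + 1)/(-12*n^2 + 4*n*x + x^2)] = 2*(4*(2*n + x)^2*(x + 1) - (4*n + 3*x + 1)*(-12*n^2 + 4*n*x + x^2))/(-12*n^2 + 4*n*x + x^2)^3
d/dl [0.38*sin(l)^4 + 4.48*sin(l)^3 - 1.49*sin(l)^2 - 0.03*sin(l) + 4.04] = (1.52*sin(l)^3 + 13.44*sin(l)^2 - 2.98*sin(l) - 0.03)*cos(l)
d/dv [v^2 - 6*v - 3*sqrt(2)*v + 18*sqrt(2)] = 2*v - 6 - 3*sqrt(2)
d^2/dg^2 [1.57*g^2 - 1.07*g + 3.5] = 3.14000000000000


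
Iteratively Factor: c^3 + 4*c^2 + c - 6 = (c + 3)*(c^2 + c - 2) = (c + 2)*(c + 3)*(c - 1)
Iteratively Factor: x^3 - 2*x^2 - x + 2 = (x + 1)*(x^2 - 3*x + 2) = (x - 1)*(x + 1)*(x - 2)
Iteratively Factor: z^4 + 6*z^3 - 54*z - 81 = (z + 3)*(z^3 + 3*z^2 - 9*z - 27) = (z - 3)*(z + 3)*(z^2 + 6*z + 9) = (z - 3)*(z + 3)^2*(z + 3)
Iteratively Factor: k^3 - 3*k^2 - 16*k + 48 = (k - 4)*(k^2 + k - 12) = (k - 4)*(k - 3)*(k + 4)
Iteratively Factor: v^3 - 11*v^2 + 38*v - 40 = (v - 5)*(v^2 - 6*v + 8) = (v - 5)*(v - 4)*(v - 2)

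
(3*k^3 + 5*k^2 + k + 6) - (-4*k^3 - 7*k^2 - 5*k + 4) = 7*k^3 + 12*k^2 + 6*k + 2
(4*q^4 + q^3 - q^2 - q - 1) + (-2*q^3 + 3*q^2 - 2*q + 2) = 4*q^4 - q^3 + 2*q^2 - 3*q + 1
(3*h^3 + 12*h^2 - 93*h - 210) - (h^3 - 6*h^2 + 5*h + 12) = 2*h^3 + 18*h^2 - 98*h - 222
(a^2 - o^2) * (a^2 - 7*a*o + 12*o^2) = a^4 - 7*a^3*o + 11*a^2*o^2 + 7*a*o^3 - 12*o^4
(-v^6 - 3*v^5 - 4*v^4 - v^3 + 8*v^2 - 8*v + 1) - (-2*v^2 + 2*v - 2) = -v^6 - 3*v^5 - 4*v^4 - v^3 + 10*v^2 - 10*v + 3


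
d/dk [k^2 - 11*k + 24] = 2*k - 11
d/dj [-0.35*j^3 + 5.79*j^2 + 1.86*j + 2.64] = -1.05*j^2 + 11.58*j + 1.86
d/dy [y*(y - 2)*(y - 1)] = 3*y^2 - 6*y + 2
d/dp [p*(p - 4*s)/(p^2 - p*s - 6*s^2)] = (-p*(p - 4*s)*(2*p - s) + 2*(-p + 2*s)*(-p^2 + p*s + 6*s^2))/(-p^2 + p*s + 6*s^2)^2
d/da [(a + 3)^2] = 2*a + 6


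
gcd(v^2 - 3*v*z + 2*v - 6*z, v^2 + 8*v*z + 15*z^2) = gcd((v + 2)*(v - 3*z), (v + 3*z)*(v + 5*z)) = 1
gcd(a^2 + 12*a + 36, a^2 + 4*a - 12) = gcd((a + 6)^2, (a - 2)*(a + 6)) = a + 6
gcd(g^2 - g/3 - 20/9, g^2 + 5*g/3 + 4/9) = g + 4/3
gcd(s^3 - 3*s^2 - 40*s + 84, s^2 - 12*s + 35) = s - 7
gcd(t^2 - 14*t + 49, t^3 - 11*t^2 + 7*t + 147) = t^2 - 14*t + 49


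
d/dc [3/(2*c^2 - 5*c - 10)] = 3*(5 - 4*c)/(-2*c^2 + 5*c + 10)^2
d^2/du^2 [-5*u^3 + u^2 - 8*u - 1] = 2 - 30*u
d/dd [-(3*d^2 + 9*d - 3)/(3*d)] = -1 - 1/d^2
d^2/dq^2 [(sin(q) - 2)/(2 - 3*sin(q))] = 4*(-3*sin(q)^2 - 2*sin(q) + 6)/(3*sin(q) - 2)^3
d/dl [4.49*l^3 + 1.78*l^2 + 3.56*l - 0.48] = 13.47*l^2 + 3.56*l + 3.56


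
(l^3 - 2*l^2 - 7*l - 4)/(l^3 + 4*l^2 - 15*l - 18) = (l^2 - 3*l - 4)/(l^2 + 3*l - 18)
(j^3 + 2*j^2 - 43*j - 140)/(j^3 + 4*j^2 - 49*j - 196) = (j + 5)/(j + 7)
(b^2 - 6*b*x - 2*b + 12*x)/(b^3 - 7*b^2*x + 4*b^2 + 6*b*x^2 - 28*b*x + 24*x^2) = (2 - b)/(-b^2 + b*x - 4*b + 4*x)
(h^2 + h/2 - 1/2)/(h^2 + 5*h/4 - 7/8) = 4*(h + 1)/(4*h + 7)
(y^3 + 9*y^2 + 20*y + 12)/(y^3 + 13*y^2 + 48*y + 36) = (y + 2)/(y + 6)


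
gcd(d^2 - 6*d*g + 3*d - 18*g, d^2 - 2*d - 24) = 1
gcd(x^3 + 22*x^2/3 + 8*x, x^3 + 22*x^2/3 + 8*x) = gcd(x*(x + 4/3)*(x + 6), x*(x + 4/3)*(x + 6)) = x^3 + 22*x^2/3 + 8*x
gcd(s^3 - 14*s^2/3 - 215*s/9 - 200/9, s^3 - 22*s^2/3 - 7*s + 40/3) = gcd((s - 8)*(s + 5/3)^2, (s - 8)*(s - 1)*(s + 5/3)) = s^2 - 19*s/3 - 40/3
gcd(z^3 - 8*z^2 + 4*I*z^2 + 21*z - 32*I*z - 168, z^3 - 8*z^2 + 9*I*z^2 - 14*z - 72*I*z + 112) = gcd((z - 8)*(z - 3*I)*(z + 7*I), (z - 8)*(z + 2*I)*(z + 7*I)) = z^2 + z*(-8 + 7*I) - 56*I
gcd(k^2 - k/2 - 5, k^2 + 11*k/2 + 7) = k + 2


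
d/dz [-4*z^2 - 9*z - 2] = -8*z - 9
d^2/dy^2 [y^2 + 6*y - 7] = 2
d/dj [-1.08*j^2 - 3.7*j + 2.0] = -2.16*j - 3.7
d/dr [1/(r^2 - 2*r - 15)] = 2*(1 - r)/(-r^2 + 2*r + 15)^2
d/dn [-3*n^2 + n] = 1 - 6*n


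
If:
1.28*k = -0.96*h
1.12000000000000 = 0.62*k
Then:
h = -2.41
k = 1.81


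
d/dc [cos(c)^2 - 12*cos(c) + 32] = 2*(6 - cos(c))*sin(c)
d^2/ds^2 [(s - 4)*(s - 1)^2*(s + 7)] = 12*s^2 + 6*s - 66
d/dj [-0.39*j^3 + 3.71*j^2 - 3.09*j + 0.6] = -1.17*j^2 + 7.42*j - 3.09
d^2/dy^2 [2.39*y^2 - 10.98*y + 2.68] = 4.78000000000000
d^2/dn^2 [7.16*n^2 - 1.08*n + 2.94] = 14.3200000000000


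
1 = 1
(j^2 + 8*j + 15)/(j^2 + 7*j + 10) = (j + 3)/(j + 2)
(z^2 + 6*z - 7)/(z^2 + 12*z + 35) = (z - 1)/(z + 5)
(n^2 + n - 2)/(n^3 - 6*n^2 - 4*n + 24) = (n - 1)/(n^2 - 8*n + 12)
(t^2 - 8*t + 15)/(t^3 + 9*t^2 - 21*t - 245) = (t - 3)/(t^2 + 14*t + 49)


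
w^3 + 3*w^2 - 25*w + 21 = (w - 3)*(w - 1)*(w + 7)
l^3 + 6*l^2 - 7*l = l*(l - 1)*(l + 7)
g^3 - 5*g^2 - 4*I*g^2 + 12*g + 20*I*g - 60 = (g - 5)*(g - 6*I)*(g + 2*I)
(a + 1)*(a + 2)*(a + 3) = a^3 + 6*a^2 + 11*a + 6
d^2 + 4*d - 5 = (d - 1)*(d + 5)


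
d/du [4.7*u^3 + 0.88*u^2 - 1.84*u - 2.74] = 14.1*u^2 + 1.76*u - 1.84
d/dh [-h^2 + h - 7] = 1 - 2*h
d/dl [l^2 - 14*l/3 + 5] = 2*l - 14/3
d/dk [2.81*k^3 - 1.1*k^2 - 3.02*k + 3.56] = 8.43*k^2 - 2.2*k - 3.02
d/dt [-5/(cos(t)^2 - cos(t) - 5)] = 5*(1 - 2*cos(t))*sin(t)/(sin(t)^2 + cos(t) + 4)^2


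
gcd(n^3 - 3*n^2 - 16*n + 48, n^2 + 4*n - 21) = n - 3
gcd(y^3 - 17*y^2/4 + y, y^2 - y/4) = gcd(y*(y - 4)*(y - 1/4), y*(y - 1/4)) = y^2 - y/4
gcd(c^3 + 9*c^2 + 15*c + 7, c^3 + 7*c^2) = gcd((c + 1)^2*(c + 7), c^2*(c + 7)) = c + 7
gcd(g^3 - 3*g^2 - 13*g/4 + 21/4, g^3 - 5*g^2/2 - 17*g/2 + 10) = g - 1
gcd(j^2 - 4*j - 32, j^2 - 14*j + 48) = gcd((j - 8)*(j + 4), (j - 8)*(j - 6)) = j - 8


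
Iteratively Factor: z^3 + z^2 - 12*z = (z + 4)*(z^2 - 3*z) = z*(z + 4)*(z - 3)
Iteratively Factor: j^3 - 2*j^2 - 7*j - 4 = (j - 4)*(j^2 + 2*j + 1) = (j - 4)*(j + 1)*(j + 1)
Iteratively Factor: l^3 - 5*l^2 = (l)*(l^2 - 5*l) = l^2*(l - 5)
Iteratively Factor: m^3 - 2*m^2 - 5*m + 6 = (m + 2)*(m^2 - 4*m + 3) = (m - 3)*(m + 2)*(m - 1)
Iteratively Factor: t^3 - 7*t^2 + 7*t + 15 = (t + 1)*(t^2 - 8*t + 15) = (t - 3)*(t + 1)*(t - 5)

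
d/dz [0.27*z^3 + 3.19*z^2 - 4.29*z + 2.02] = 0.81*z^2 + 6.38*z - 4.29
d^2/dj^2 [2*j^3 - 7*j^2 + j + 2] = 12*j - 14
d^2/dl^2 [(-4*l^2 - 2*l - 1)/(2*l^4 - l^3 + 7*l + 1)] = 6*(-16*l^8 - 8*l^7 - 4*l^6 + 120*l^5 + 30*l^4 - 10*l^3 + 7*l^2 - l - 13)/(8*l^12 - 12*l^11 + 6*l^10 + 83*l^9 - 72*l^8 + 9*l^7 + 297*l^6 - 63*l^5 - 36*l^4 + 340*l^3 + 147*l^2 + 21*l + 1)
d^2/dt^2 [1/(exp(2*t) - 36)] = 4*(exp(2*t) + 36)*exp(2*t)/(exp(2*t) - 36)^3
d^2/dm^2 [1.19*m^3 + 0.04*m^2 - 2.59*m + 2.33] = 7.14*m + 0.08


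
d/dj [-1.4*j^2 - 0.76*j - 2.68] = -2.8*j - 0.76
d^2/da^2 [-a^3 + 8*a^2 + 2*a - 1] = 16 - 6*a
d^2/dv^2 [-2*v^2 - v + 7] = -4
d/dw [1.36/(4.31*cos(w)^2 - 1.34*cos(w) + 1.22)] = (11.7232*cos(w) - 1.8224)*sin(w)/(4.31*cos(w)^2 - 1.34*cos(w) + 1.22)^2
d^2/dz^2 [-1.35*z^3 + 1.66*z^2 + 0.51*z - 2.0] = 3.32 - 8.1*z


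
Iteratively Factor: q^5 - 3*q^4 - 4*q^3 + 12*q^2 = (q - 2)*(q^4 - q^3 - 6*q^2) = (q - 2)*(q + 2)*(q^3 - 3*q^2) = q*(q - 2)*(q + 2)*(q^2 - 3*q) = q^2*(q - 2)*(q + 2)*(q - 3)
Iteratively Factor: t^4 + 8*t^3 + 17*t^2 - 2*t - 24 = (t + 4)*(t^3 + 4*t^2 + t - 6) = (t + 2)*(t + 4)*(t^2 + 2*t - 3) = (t - 1)*(t + 2)*(t + 4)*(t + 3)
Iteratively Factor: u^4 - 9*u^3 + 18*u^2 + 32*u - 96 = (u + 2)*(u^3 - 11*u^2 + 40*u - 48) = (u - 4)*(u + 2)*(u^2 - 7*u + 12) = (u - 4)*(u - 3)*(u + 2)*(u - 4)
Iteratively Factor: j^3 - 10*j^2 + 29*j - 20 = (j - 5)*(j^2 - 5*j + 4) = (j - 5)*(j - 1)*(j - 4)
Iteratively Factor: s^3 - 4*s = (s + 2)*(s^2 - 2*s) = (s - 2)*(s + 2)*(s)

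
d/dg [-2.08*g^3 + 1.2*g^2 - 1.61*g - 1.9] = -6.24*g^2 + 2.4*g - 1.61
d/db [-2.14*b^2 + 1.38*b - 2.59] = 1.38 - 4.28*b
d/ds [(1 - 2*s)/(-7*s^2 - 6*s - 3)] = 2*(-7*s^2 + 7*s + 6)/(49*s^4 + 84*s^3 + 78*s^2 + 36*s + 9)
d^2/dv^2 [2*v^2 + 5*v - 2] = 4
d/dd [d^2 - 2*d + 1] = 2*d - 2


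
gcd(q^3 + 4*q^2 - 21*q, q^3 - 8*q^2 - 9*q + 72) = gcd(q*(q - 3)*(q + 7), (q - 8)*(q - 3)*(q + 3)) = q - 3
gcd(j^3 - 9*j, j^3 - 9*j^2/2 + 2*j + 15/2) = j - 3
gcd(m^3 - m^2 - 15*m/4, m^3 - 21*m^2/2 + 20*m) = m^2 - 5*m/2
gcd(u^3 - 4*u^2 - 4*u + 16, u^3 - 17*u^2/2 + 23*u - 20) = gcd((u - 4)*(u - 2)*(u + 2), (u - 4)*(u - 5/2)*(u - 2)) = u^2 - 6*u + 8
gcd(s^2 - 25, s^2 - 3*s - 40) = s + 5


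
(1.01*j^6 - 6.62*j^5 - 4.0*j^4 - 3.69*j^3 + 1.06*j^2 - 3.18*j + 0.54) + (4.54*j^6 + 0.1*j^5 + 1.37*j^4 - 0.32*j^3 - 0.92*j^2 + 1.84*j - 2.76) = 5.55*j^6 - 6.52*j^5 - 2.63*j^4 - 4.01*j^3 + 0.14*j^2 - 1.34*j - 2.22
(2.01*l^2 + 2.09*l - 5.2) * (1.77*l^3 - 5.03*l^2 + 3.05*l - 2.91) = 3.5577*l^5 - 6.411*l^4 - 13.5862*l^3 + 26.6814*l^2 - 21.9419*l + 15.132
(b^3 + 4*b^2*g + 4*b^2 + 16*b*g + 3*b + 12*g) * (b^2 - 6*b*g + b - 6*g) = b^5 - 2*b^4*g + 5*b^4 - 24*b^3*g^2 - 10*b^3*g + 7*b^3 - 120*b^2*g^2 - 14*b^2*g + 3*b^2 - 168*b*g^2 - 6*b*g - 72*g^2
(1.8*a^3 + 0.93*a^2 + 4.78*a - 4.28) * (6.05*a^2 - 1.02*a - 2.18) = 10.89*a^5 + 3.7905*a^4 + 24.0464*a^3 - 32.797*a^2 - 6.0548*a + 9.3304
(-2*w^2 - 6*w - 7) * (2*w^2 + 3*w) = -4*w^4 - 18*w^3 - 32*w^2 - 21*w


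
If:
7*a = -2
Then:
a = -2/7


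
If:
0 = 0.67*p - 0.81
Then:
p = 1.21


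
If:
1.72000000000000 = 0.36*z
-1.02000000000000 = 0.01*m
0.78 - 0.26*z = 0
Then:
No Solution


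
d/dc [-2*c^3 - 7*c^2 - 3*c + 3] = -6*c^2 - 14*c - 3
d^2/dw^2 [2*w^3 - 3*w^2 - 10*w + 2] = 12*w - 6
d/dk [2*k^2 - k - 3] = 4*k - 1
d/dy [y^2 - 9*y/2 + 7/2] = 2*y - 9/2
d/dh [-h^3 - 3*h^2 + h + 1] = -3*h^2 - 6*h + 1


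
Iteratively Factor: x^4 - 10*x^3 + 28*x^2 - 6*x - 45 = (x - 3)*(x^3 - 7*x^2 + 7*x + 15) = (x - 5)*(x - 3)*(x^2 - 2*x - 3) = (x - 5)*(x - 3)^2*(x + 1)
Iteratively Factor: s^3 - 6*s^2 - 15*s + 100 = (s - 5)*(s^2 - s - 20) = (s - 5)^2*(s + 4)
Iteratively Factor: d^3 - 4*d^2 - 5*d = (d + 1)*(d^2 - 5*d) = (d - 5)*(d + 1)*(d)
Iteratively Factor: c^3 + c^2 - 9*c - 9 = (c + 3)*(c^2 - 2*c - 3) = (c + 1)*(c + 3)*(c - 3)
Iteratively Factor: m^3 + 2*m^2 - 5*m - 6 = (m - 2)*(m^2 + 4*m + 3) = (m - 2)*(m + 3)*(m + 1)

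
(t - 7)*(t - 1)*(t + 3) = t^3 - 5*t^2 - 17*t + 21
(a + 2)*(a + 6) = a^2 + 8*a + 12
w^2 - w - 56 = (w - 8)*(w + 7)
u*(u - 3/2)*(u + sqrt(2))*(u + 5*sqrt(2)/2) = u^4 - 3*u^3/2 + 7*sqrt(2)*u^3/2 - 21*sqrt(2)*u^2/4 + 5*u^2 - 15*u/2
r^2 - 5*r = r*(r - 5)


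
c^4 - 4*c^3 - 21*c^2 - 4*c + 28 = (c - 7)*(c - 1)*(c + 2)^2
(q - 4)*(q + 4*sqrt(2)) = q^2 - 4*q + 4*sqrt(2)*q - 16*sqrt(2)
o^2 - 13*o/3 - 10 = (o - 6)*(o + 5/3)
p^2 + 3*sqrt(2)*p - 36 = (p - 3*sqrt(2))*(p + 6*sqrt(2))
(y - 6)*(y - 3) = y^2 - 9*y + 18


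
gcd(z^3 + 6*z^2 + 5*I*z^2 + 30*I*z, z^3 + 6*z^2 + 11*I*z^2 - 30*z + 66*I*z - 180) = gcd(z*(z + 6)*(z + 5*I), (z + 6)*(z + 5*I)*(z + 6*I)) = z^2 + z*(6 + 5*I) + 30*I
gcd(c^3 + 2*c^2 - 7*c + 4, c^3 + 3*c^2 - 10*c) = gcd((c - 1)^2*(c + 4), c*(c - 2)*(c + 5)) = 1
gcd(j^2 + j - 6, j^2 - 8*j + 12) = j - 2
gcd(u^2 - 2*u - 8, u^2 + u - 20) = u - 4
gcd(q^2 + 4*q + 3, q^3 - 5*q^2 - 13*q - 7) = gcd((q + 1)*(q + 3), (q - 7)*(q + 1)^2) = q + 1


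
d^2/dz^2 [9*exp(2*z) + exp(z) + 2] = (36*exp(z) + 1)*exp(z)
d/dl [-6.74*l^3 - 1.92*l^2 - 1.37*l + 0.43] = -20.22*l^2 - 3.84*l - 1.37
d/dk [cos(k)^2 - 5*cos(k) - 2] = (5 - 2*cos(k))*sin(k)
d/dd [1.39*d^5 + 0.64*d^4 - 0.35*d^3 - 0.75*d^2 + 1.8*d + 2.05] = 6.95*d^4 + 2.56*d^3 - 1.05*d^2 - 1.5*d + 1.8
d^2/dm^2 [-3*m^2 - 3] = -6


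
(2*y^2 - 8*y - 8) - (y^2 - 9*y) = y^2 + y - 8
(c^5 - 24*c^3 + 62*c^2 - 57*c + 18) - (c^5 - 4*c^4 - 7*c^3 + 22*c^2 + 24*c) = 4*c^4 - 17*c^3 + 40*c^2 - 81*c + 18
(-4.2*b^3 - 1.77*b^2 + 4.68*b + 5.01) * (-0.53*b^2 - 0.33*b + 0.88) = 2.226*b^5 + 2.3241*b^4 - 5.5923*b^3 - 5.7573*b^2 + 2.4651*b + 4.4088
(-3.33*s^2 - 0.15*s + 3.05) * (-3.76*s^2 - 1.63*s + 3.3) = 12.5208*s^4 + 5.9919*s^3 - 22.2125*s^2 - 5.4665*s + 10.065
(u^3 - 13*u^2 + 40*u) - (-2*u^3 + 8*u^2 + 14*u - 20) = 3*u^3 - 21*u^2 + 26*u + 20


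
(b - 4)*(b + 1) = b^2 - 3*b - 4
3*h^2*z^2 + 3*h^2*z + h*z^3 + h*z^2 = z*(3*h + z)*(h*z + h)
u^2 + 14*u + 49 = (u + 7)^2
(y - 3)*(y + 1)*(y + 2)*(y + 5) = y^4 + 5*y^3 - 7*y^2 - 41*y - 30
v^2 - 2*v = v*(v - 2)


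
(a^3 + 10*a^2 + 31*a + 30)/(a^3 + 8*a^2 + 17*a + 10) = (a + 3)/(a + 1)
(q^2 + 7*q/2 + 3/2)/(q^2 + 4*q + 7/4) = 2*(q + 3)/(2*q + 7)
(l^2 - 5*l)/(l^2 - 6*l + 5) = l/(l - 1)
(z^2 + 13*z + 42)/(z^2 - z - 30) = (z^2 + 13*z + 42)/(z^2 - z - 30)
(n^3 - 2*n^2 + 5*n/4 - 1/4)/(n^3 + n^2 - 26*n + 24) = (n^2 - n + 1/4)/(n^2 + 2*n - 24)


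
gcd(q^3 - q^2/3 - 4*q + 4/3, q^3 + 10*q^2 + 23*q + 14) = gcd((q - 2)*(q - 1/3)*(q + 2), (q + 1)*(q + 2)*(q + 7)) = q + 2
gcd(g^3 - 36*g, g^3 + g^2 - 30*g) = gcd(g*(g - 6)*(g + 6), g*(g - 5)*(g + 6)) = g^2 + 6*g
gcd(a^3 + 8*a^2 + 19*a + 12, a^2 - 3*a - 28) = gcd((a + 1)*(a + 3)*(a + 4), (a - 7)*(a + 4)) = a + 4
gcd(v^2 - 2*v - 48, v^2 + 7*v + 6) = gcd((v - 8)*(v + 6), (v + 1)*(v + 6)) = v + 6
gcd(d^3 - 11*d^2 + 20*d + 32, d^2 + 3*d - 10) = 1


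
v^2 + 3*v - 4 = (v - 1)*(v + 4)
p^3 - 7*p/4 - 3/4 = (p - 3/2)*(p + 1/2)*(p + 1)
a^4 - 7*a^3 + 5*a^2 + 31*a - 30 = (a - 5)*(a - 3)*(a - 1)*(a + 2)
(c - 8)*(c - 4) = c^2 - 12*c + 32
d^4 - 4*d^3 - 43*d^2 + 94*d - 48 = (d - 8)*(d - 1)^2*(d + 6)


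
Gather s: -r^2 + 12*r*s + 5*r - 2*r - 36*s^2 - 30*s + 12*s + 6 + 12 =-r^2 + 3*r - 36*s^2 + s*(12*r - 18) + 18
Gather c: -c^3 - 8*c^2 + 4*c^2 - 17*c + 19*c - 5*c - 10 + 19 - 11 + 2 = -c^3 - 4*c^2 - 3*c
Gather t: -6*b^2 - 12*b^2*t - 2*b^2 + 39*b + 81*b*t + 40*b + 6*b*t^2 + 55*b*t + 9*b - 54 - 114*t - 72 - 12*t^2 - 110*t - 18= -8*b^2 + 88*b + t^2*(6*b - 12) + t*(-12*b^2 + 136*b - 224) - 144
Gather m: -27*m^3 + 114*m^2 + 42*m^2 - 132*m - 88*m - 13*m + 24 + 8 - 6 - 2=-27*m^3 + 156*m^2 - 233*m + 24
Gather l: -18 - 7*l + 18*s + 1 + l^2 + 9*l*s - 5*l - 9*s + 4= l^2 + l*(9*s - 12) + 9*s - 13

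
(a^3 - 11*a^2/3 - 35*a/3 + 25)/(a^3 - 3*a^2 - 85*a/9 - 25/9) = 3*(3*a^2 + 4*a - 15)/(9*a^2 + 18*a + 5)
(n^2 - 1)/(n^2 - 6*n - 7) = (n - 1)/(n - 7)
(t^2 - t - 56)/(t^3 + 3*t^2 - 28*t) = (t - 8)/(t*(t - 4))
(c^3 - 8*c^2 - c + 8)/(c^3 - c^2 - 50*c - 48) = (c - 1)/(c + 6)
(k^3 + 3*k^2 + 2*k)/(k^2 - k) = (k^2 + 3*k + 2)/(k - 1)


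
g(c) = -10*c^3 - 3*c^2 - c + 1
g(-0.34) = 1.39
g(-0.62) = 2.85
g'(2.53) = -208.21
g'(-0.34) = -2.43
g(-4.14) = 663.30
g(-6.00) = 2059.00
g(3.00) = -299.00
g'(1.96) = -128.01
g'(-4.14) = -490.35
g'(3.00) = -289.00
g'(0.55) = -13.38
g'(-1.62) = -70.01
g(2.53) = -182.68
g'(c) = -30*c^2 - 6*c - 1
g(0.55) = -2.12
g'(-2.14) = -125.55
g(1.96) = -87.78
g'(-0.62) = -8.81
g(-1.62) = 37.26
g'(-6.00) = -1045.00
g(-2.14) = 87.40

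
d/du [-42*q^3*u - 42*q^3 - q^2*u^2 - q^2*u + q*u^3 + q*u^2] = q*(-42*q^2 - 2*q*u - q + 3*u^2 + 2*u)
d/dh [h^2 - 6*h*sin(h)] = -6*h*cos(h) + 2*h - 6*sin(h)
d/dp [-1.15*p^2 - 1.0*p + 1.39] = -2.3*p - 1.0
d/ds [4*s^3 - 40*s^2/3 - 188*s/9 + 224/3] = 12*s^2 - 80*s/3 - 188/9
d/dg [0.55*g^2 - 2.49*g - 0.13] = 1.1*g - 2.49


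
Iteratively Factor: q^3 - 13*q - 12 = (q + 3)*(q^2 - 3*q - 4) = (q + 1)*(q + 3)*(q - 4)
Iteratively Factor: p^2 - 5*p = (p)*(p - 5)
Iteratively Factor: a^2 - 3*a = (a)*(a - 3)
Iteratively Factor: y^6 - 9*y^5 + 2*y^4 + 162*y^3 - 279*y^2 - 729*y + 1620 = (y + 3)*(y^5 - 12*y^4 + 38*y^3 + 48*y^2 - 423*y + 540) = (y - 4)*(y + 3)*(y^4 - 8*y^3 + 6*y^2 + 72*y - 135) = (y - 4)*(y - 3)*(y + 3)*(y^3 - 5*y^2 - 9*y + 45) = (y - 5)*(y - 4)*(y - 3)*(y + 3)*(y^2 - 9) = (y - 5)*(y - 4)*(y - 3)*(y + 3)^2*(y - 3)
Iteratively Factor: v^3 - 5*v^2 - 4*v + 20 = (v - 2)*(v^2 - 3*v - 10) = (v - 2)*(v + 2)*(v - 5)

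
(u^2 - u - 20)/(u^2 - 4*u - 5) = (u + 4)/(u + 1)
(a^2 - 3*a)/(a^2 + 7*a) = (a - 3)/(a + 7)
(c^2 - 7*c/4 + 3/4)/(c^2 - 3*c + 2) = (c - 3/4)/(c - 2)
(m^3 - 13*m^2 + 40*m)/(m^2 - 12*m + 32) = m*(m - 5)/(m - 4)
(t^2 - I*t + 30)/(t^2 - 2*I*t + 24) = (t + 5*I)/(t + 4*I)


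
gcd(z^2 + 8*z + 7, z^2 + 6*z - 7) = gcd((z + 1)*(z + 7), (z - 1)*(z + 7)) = z + 7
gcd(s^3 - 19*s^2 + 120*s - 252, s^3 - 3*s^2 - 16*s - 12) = s - 6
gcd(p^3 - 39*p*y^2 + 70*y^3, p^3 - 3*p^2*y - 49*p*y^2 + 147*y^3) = p + 7*y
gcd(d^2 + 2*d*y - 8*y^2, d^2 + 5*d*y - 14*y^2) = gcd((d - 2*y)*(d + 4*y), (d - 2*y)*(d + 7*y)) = -d + 2*y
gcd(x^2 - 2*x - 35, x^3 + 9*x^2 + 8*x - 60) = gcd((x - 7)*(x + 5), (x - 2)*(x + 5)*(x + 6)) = x + 5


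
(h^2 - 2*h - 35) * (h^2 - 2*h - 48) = h^4 - 4*h^3 - 79*h^2 + 166*h + 1680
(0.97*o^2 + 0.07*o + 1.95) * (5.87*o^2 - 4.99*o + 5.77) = 5.6939*o^4 - 4.4294*o^3 + 16.6941*o^2 - 9.3266*o + 11.2515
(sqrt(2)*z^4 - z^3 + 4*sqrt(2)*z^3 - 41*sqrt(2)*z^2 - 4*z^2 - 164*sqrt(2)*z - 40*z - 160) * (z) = sqrt(2)*z^5 - z^4 + 4*sqrt(2)*z^4 - 41*sqrt(2)*z^3 - 4*z^3 - 164*sqrt(2)*z^2 - 40*z^2 - 160*z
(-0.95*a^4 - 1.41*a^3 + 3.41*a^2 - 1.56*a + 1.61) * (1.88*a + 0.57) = -1.786*a^5 - 3.1923*a^4 + 5.6071*a^3 - 0.9891*a^2 + 2.1376*a + 0.9177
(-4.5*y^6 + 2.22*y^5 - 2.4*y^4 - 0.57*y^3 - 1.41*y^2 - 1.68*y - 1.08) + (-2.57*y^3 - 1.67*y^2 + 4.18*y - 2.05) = -4.5*y^6 + 2.22*y^5 - 2.4*y^4 - 3.14*y^3 - 3.08*y^2 + 2.5*y - 3.13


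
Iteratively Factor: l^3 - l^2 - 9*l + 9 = (l - 3)*(l^2 + 2*l - 3) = (l - 3)*(l - 1)*(l + 3)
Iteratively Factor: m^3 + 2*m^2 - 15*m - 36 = (m + 3)*(m^2 - m - 12) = (m + 3)^2*(m - 4)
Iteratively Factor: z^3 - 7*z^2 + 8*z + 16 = (z - 4)*(z^2 - 3*z - 4) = (z - 4)*(z + 1)*(z - 4)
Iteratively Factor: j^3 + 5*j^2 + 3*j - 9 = (j + 3)*(j^2 + 2*j - 3) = (j + 3)^2*(j - 1)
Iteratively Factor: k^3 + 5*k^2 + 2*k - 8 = (k - 1)*(k^2 + 6*k + 8) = (k - 1)*(k + 4)*(k + 2)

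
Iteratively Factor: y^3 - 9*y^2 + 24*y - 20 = (y - 5)*(y^2 - 4*y + 4) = (y - 5)*(y - 2)*(y - 2)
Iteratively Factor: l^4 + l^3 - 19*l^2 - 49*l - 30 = (l + 2)*(l^3 - l^2 - 17*l - 15) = (l + 2)*(l + 3)*(l^2 - 4*l - 5) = (l - 5)*(l + 2)*(l + 3)*(l + 1)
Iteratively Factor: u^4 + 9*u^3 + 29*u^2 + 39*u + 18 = (u + 2)*(u^3 + 7*u^2 + 15*u + 9) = (u + 2)*(u + 3)*(u^2 + 4*u + 3) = (u + 1)*(u + 2)*(u + 3)*(u + 3)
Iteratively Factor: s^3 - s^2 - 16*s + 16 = (s + 4)*(s^2 - 5*s + 4) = (s - 4)*(s + 4)*(s - 1)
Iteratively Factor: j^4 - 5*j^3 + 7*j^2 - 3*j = (j - 3)*(j^3 - 2*j^2 + j) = (j - 3)*(j - 1)*(j^2 - j) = (j - 3)*(j - 1)^2*(j)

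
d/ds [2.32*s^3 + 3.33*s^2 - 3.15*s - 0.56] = 6.96*s^2 + 6.66*s - 3.15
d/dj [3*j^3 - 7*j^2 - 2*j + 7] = 9*j^2 - 14*j - 2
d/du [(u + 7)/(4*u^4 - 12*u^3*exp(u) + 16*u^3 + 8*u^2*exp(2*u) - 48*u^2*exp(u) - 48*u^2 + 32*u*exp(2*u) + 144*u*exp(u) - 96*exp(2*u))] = (u^4 - 3*u^3*exp(u) + 4*u^3 + 2*u^2*exp(2*u) - 12*u^2*exp(u) - 12*u^2 + 8*u*exp(2*u) + 36*u*exp(u) - (u + 7)*(-3*u^3*exp(u) + 4*u^3 + 4*u^2*exp(2*u) - 21*u^2*exp(u) + 12*u^2 + 20*u*exp(2*u) + 12*u*exp(u) - 24*u - 40*exp(2*u) + 36*exp(u)) - 24*exp(2*u))/(4*(u^4 - 3*u^3*exp(u) + 4*u^3 + 2*u^2*exp(2*u) - 12*u^2*exp(u) - 12*u^2 + 8*u*exp(2*u) + 36*u*exp(u) - 24*exp(2*u))^2)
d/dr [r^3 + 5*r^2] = r*(3*r + 10)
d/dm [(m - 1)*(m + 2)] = 2*m + 1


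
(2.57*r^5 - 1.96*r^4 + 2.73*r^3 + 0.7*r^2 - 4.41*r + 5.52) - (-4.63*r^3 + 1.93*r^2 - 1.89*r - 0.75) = 2.57*r^5 - 1.96*r^4 + 7.36*r^3 - 1.23*r^2 - 2.52*r + 6.27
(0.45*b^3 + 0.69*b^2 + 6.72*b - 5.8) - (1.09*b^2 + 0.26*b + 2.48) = 0.45*b^3 - 0.4*b^2 + 6.46*b - 8.28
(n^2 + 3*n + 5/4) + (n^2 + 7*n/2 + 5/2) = 2*n^2 + 13*n/2 + 15/4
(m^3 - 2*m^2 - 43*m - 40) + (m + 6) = m^3 - 2*m^2 - 42*m - 34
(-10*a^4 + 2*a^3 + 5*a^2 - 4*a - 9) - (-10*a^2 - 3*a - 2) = -10*a^4 + 2*a^3 + 15*a^2 - a - 7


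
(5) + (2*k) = 2*k + 5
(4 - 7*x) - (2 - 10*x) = 3*x + 2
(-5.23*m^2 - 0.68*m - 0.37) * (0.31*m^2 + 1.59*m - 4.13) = -1.6213*m^4 - 8.5265*m^3 + 20.404*m^2 + 2.2201*m + 1.5281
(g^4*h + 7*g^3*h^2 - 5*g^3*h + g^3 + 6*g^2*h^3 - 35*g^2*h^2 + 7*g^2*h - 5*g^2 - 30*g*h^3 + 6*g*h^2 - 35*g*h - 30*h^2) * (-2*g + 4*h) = -2*g^5*h - 10*g^4*h^2 + 10*g^4*h - 2*g^4 + 16*g^3*h^3 + 50*g^3*h^2 - 10*g^3*h + 10*g^3 + 24*g^2*h^4 - 80*g^2*h^3 + 16*g^2*h^2 + 50*g^2*h - 120*g*h^4 + 24*g*h^3 - 80*g*h^2 - 120*h^3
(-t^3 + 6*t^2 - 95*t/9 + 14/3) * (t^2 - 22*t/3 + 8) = -t^5 + 40*t^4/3 - 563*t^3/9 + 3512*t^2/27 - 356*t/3 + 112/3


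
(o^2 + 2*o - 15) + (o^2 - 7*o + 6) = 2*o^2 - 5*o - 9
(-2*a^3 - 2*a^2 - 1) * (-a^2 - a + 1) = 2*a^5 + 4*a^4 - a^2 + a - 1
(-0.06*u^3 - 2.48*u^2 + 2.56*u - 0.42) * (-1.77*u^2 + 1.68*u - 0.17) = 0.1062*u^5 + 4.2888*u^4 - 8.6874*u^3 + 5.4658*u^2 - 1.1408*u + 0.0714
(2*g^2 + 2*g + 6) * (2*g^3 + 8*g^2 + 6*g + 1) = 4*g^5 + 20*g^4 + 40*g^3 + 62*g^2 + 38*g + 6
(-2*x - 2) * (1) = -2*x - 2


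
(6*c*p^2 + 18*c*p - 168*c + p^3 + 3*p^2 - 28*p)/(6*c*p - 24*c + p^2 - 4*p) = p + 7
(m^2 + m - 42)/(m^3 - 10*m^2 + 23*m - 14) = (m^2 + m - 42)/(m^3 - 10*m^2 + 23*m - 14)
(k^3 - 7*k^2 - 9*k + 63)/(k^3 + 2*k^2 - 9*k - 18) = (k - 7)/(k + 2)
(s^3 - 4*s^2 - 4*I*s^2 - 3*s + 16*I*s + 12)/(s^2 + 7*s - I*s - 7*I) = (s^2 - s*(4 + 3*I) + 12*I)/(s + 7)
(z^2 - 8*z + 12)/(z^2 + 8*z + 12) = (z^2 - 8*z + 12)/(z^2 + 8*z + 12)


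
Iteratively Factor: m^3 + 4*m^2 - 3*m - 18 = (m + 3)*(m^2 + m - 6) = (m - 2)*(m + 3)*(m + 3)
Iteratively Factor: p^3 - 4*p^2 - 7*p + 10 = (p - 5)*(p^2 + p - 2) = (p - 5)*(p + 2)*(p - 1)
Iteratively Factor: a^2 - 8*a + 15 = (a - 3)*(a - 5)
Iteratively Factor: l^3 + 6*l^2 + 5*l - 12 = (l - 1)*(l^2 + 7*l + 12) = (l - 1)*(l + 3)*(l + 4)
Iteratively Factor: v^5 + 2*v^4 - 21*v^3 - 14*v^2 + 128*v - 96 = (v - 3)*(v^4 + 5*v^3 - 6*v^2 - 32*v + 32) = (v - 3)*(v + 4)*(v^3 + v^2 - 10*v + 8) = (v - 3)*(v + 4)^2*(v^2 - 3*v + 2) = (v - 3)*(v - 2)*(v + 4)^2*(v - 1)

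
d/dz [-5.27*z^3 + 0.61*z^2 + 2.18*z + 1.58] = -15.81*z^2 + 1.22*z + 2.18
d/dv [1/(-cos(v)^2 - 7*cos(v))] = -(2*cos(v) + 7)*sin(v)/((cos(v) + 7)^2*cos(v)^2)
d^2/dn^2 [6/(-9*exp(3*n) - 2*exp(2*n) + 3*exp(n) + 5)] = 6*(-2*(27*exp(2*n) + 4*exp(n) - 3)^2*exp(n) + (81*exp(2*n) + 8*exp(n) - 3)*(9*exp(3*n) + 2*exp(2*n) - 3*exp(n) - 5))*exp(n)/(9*exp(3*n) + 2*exp(2*n) - 3*exp(n) - 5)^3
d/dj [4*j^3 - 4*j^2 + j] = 12*j^2 - 8*j + 1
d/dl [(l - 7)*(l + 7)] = 2*l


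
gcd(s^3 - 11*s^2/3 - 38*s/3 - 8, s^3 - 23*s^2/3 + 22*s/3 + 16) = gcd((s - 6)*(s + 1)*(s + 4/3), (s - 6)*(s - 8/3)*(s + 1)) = s^2 - 5*s - 6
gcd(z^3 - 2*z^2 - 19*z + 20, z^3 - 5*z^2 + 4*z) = z - 1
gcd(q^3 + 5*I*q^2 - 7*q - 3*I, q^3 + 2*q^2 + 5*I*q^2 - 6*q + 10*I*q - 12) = q + 3*I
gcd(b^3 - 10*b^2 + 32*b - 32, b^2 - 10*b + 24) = b - 4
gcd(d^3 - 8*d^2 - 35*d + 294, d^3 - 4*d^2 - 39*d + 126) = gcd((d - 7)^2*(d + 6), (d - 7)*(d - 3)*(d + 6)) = d^2 - d - 42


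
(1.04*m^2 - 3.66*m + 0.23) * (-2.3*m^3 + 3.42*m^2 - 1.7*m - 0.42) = -2.392*m^5 + 11.9748*m^4 - 14.8142*m^3 + 6.5718*m^2 + 1.1462*m - 0.0966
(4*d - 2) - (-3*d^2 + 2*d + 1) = 3*d^2 + 2*d - 3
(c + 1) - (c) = 1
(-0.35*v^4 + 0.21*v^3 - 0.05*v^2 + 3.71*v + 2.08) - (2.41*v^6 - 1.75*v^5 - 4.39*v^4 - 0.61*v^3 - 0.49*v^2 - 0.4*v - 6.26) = -2.41*v^6 + 1.75*v^5 + 4.04*v^4 + 0.82*v^3 + 0.44*v^2 + 4.11*v + 8.34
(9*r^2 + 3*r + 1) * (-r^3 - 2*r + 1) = -9*r^5 - 3*r^4 - 19*r^3 + 3*r^2 + r + 1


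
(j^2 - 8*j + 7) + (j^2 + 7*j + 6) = 2*j^2 - j + 13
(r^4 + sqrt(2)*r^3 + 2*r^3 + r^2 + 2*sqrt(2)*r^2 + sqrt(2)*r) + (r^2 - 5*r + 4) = r^4 + sqrt(2)*r^3 + 2*r^3 + 2*r^2 + 2*sqrt(2)*r^2 - 5*r + sqrt(2)*r + 4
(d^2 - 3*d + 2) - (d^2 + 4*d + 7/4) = 1/4 - 7*d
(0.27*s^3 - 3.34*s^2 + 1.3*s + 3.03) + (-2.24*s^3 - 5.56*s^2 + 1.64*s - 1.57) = -1.97*s^3 - 8.9*s^2 + 2.94*s + 1.46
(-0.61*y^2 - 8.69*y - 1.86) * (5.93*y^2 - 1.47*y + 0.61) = -3.6173*y^4 - 50.635*y^3 + 1.3724*y^2 - 2.5667*y - 1.1346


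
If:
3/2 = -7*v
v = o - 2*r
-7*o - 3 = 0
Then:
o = -3/7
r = -3/28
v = -3/14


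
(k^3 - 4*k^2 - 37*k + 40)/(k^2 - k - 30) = (k^2 - 9*k + 8)/(k - 6)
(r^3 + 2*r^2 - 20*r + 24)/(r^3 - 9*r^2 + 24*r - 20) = (r + 6)/(r - 5)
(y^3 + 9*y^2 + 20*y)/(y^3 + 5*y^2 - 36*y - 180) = y*(y + 4)/(y^2 - 36)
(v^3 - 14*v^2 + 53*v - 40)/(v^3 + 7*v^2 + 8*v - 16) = (v^2 - 13*v + 40)/(v^2 + 8*v + 16)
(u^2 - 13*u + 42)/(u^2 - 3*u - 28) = (u - 6)/(u + 4)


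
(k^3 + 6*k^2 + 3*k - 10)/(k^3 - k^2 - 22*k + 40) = (k^2 + k - 2)/(k^2 - 6*k + 8)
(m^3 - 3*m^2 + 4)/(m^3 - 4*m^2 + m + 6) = (m - 2)/(m - 3)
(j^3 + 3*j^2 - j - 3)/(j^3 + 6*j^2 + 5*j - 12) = (j + 1)/(j + 4)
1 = 1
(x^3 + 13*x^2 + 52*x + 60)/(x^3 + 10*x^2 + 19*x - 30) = (x + 2)/(x - 1)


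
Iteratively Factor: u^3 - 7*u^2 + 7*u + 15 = (u - 3)*(u^2 - 4*u - 5) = (u - 5)*(u - 3)*(u + 1)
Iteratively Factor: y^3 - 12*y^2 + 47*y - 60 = (y - 3)*(y^2 - 9*y + 20) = (y - 5)*(y - 3)*(y - 4)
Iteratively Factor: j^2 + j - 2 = (j + 2)*(j - 1)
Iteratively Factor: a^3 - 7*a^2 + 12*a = (a)*(a^2 - 7*a + 12) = a*(a - 3)*(a - 4)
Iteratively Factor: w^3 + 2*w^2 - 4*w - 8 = (w + 2)*(w^2 - 4) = (w + 2)^2*(w - 2)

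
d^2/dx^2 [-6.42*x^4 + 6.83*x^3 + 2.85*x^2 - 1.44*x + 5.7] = -77.04*x^2 + 40.98*x + 5.7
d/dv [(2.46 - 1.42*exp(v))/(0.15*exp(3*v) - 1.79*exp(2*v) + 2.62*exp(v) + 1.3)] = (0.426*exp(3*v) - 3.6488*exp(2*v) + 8.8068*exp(v) - 8.2912)*exp(v)/(0.0225*exp(6*v) - 0.537*exp(5*v) + 3.9901*exp(4*v) - 8.9896*exp(3*v) + 2.2104*exp(2*v) + 6.812*exp(v) + 1.69)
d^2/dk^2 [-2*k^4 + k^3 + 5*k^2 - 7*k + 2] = -24*k^2 + 6*k + 10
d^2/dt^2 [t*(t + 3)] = 2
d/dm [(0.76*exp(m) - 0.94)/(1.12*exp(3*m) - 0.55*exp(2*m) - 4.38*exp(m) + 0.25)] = (-1.7024*exp(3*m) + 3.5764*exp(2*m) - 1.034*exp(m) - 3.9272)*exp(m)/(1.2544*exp(6*m) - 1.232*exp(5*m) - 9.5087*exp(4*m) + 5.378*exp(3*m) + 18.9094*exp(2*m) - 2.19*exp(m) + 0.0625)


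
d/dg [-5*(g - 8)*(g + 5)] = 15 - 10*g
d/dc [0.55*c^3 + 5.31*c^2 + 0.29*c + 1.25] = 1.65*c^2 + 10.62*c + 0.29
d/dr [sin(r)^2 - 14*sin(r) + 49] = 2*(sin(r) - 7)*cos(r)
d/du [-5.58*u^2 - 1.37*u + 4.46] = -11.16*u - 1.37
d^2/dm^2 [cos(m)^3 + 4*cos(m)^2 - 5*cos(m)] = 17*cos(m)/4 - 8*cos(2*m) - 9*cos(3*m)/4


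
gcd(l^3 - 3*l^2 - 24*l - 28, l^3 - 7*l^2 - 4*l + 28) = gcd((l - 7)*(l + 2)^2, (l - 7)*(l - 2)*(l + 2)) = l^2 - 5*l - 14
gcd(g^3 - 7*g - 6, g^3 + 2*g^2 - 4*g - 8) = g + 2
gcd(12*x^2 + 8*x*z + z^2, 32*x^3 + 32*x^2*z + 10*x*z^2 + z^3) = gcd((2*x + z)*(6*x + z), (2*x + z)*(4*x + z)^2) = 2*x + z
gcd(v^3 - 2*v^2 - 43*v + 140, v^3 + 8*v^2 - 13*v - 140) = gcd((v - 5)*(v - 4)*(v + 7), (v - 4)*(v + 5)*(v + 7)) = v^2 + 3*v - 28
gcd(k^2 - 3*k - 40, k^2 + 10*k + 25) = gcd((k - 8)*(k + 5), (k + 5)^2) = k + 5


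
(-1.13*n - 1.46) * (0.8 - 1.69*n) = 1.9097*n^2 + 1.5634*n - 1.168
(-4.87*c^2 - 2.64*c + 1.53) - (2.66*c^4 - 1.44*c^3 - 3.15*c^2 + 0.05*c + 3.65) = -2.66*c^4 + 1.44*c^3 - 1.72*c^2 - 2.69*c - 2.12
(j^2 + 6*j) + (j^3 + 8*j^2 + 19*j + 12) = j^3 + 9*j^2 + 25*j + 12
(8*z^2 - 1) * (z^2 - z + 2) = 8*z^4 - 8*z^3 + 15*z^2 + z - 2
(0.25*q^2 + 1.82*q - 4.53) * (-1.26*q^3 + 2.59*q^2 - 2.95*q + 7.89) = -0.315*q^5 - 1.6457*q^4 + 9.6841*q^3 - 15.1292*q^2 + 27.7233*q - 35.7417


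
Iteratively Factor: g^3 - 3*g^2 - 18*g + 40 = (g - 2)*(g^2 - g - 20) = (g - 5)*(g - 2)*(g + 4)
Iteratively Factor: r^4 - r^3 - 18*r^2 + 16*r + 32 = (r - 4)*(r^3 + 3*r^2 - 6*r - 8) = (r - 4)*(r + 1)*(r^2 + 2*r - 8) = (r - 4)*(r - 2)*(r + 1)*(r + 4)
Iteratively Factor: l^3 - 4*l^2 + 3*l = (l)*(l^2 - 4*l + 3) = l*(l - 1)*(l - 3)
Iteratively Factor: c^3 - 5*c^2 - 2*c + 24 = (c - 3)*(c^2 - 2*c - 8) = (c - 4)*(c - 3)*(c + 2)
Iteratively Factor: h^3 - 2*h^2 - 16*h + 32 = (h - 2)*(h^2 - 16) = (h - 2)*(h + 4)*(h - 4)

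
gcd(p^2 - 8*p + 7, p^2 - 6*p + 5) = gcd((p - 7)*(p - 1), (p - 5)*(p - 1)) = p - 1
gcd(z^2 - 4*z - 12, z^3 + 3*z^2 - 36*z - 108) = z - 6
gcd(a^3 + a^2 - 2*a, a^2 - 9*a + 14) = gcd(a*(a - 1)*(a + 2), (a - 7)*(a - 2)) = 1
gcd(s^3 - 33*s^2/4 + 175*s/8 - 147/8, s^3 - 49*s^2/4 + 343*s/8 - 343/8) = s^2 - 21*s/4 + 49/8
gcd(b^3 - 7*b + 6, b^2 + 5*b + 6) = b + 3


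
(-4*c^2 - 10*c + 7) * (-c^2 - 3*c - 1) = 4*c^4 + 22*c^3 + 27*c^2 - 11*c - 7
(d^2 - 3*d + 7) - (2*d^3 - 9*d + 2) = -2*d^3 + d^2 + 6*d + 5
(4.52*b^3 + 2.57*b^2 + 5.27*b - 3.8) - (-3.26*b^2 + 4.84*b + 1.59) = 4.52*b^3 + 5.83*b^2 + 0.43*b - 5.39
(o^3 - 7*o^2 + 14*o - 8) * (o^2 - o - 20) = o^5 - 8*o^4 + o^3 + 118*o^2 - 272*o + 160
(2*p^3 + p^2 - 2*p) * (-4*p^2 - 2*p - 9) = -8*p^5 - 8*p^4 - 12*p^3 - 5*p^2 + 18*p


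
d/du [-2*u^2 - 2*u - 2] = -4*u - 2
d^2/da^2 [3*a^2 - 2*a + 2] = 6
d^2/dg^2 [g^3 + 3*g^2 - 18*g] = 6*g + 6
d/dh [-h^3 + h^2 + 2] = h*(2 - 3*h)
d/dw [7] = 0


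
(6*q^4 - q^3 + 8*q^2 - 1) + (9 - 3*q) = 6*q^4 - q^3 + 8*q^2 - 3*q + 8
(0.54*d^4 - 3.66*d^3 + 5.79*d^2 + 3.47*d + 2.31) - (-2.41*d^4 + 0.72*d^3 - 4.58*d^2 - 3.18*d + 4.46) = 2.95*d^4 - 4.38*d^3 + 10.37*d^2 + 6.65*d - 2.15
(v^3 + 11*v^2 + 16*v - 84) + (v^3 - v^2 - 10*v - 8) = 2*v^3 + 10*v^2 + 6*v - 92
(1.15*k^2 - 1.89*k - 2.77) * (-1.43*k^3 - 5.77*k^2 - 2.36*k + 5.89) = -1.6445*k^5 - 3.9328*k^4 + 12.1524*k^3 + 27.2168*k^2 - 4.5949*k - 16.3153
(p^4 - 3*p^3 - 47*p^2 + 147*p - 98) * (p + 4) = p^5 + p^4 - 59*p^3 - 41*p^2 + 490*p - 392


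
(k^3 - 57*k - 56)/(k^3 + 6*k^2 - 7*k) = (k^2 - 7*k - 8)/(k*(k - 1))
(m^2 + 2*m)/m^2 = (m + 2)/m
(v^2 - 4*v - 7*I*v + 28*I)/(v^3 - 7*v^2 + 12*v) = (v - 7*I)/(v*(v - 3))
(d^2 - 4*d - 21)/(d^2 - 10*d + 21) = (d + 3)/(d - 3)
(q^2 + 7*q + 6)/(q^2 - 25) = (q^2 + 7*q + 6)/(q^2 - 25)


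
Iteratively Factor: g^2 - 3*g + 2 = (g - 2)*(g - 1)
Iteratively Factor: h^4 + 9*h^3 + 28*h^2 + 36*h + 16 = (h + 4)*(h^3 + 5*h^2 + 8*h + 4) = (h + 2)*(h + 4)*(h^2 + 3*h + 2) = (h + 2)^2*(h + 4)*(h + 1)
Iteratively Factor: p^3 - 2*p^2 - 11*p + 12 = (p + 3)*(p^2 - 5*p + 4) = (p - 1)*(p + 3)*(p - 4)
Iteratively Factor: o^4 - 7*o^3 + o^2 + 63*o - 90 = (o + 3)*(o^3 - 10*o^2 + 31*o - 30) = (o - 5)*(o + 3)*(o^2 - 5*o + 6) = (o - 5)*(o - 2)*(o + 3)*(o - 3)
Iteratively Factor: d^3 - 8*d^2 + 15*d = (d)*(d^2 - 8*d + 15) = d*(d - 3)*(d - 5)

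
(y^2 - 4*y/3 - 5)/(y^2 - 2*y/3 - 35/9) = 3*(y - 3)/(3*y - 7)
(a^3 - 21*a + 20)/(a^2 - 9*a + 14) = (a^3 - 21*a + 20)/(a^2 - 9*a + 14)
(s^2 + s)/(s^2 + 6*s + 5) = s/(s + 5)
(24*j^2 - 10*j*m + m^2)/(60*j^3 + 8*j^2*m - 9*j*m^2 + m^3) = (4*j - m)/(10*j^2 + 3*j*m - m^2)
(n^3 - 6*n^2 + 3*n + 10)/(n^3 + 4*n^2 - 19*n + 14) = (n^2 - 4*n - 5)/(n^2 + 6*n - 7)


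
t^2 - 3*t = t*(t - 3)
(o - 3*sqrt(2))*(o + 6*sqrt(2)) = o^2 + 3*sqrt(2)*o - 36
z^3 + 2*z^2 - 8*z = z*(z - 2)*(z + 4)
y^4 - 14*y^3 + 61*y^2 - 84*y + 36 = (y - 6)^2*(y - 1)^2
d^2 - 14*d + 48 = (d - 8)*(d - 6)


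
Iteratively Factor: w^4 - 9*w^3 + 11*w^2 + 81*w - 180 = (w + 3)*(w^3 - 12*w^2 + 47*w - 60) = (w - 3)*(w + 3)*(w^2 - 9*w + 20) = (w - 5)*(w - 3)*(w + 3)*(w - 4)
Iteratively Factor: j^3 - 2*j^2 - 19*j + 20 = (j - 1)*(j^2 - j - 20) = (j - 1)*(j + 4)*(j - 5)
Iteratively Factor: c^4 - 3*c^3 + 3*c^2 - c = (c - 1)*(c^3 - 2*c^2 + c) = (c - 1)^2*(c^2 - c) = c*(c - 1)^2*(c - 1)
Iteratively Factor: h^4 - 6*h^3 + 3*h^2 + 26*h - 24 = (h + 2)*(h^3 - 8*h^2 + 19*h - 12) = (h - 4)*(h + 2)*(h^2 - 4*h + 3) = (h - 4)*(h - 1)*(h + 2)*(h - 3)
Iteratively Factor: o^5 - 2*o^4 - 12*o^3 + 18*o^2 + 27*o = (o + 1)*(o^4 - 3*o^3 - 9*o^2 + 27*o) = o*(o + 1)*(o^3 - 3*o^2 - 9*o + 27) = o*(o + 1)*(o + 3)*(o^2 - 6*o + 9) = o*(o - 3)*(o + 1)*(o + 3)*(o - 3)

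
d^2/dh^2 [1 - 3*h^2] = -6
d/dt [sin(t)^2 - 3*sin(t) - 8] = (2*sin(t) - 3)*cos(t)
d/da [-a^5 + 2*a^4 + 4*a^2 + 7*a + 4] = -5*a^4 + 8*a^3 + 8*a + 7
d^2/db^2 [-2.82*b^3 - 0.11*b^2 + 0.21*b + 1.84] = -16.92*b - 0.22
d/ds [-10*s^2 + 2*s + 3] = 2 - 20*s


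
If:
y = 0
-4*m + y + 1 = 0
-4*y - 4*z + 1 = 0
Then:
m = 1/4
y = 0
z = 1/4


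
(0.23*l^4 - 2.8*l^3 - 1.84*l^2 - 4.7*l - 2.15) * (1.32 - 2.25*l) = -0.5175*l^5 + 6.6036*l^4 + 0.444000000000001*l^3 + 8.1462*l^2 - 1.3665*l - 2.838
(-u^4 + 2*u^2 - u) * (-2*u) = 2*u^5 - 4*u^3 + 2*u^2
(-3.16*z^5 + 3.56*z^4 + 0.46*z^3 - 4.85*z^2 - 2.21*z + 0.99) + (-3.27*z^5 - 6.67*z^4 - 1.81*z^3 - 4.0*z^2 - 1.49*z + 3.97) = -6.43*z^5 - 3.11*z^4 - 1.35*z^3 - 8.85*z^2 - 3.7*z + 4.96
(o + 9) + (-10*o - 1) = 8 - 9*o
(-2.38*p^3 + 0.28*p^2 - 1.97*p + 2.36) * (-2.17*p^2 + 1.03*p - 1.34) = 5.1646*p^5 - 3.059*p^4 + 7.7525*p^3 - 7.5255*p^2 + 5.0706*p - 3.1624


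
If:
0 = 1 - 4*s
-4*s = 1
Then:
No Solution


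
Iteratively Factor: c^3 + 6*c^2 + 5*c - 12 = (c + 3)*(c^2 + 3*c - 4) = (c + 3)*(c + 4)*(c - 1)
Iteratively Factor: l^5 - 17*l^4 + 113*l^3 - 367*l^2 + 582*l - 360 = (l - 3)*(l^4 - 14*l^3 + 71*l^2 - 154*l + 120) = (l - 3)*(l - 2)*(l^3 - 12*l^2 + 47*l - 60) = (l - 4)*(l - 3)*(l - 2)*(l^2 - 8*l + 15) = (l - 5)*(l - 4)*(l - 3)*(l - 2)*(l - 3)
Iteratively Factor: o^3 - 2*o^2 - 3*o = (o - 3)*(o^2 + o) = (o - 3)*(o + 1)*(o)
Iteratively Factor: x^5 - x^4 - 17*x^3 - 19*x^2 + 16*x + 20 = (x - 1)*(x^4 - 17*x^2 - 36*x - 20) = (x - 1)*(x + 2)*(x^3 - 2*x^2 - 13*x - 10) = (x - 5)*(x - 1)*(x + 2)*(x^2 + 3*x + 2) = (x - 5)*(x - 1)*(x + 2)^2*(x + 1)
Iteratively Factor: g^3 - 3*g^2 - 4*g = (g + 1)*(g^2 - 4*g) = g*(g + 1)*(g - 4)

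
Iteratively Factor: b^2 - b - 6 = (b + 2)*(b - 3)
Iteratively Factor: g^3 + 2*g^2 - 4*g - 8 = (g + 2)*(g^2 - 4) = (g + 2)^2*(g - 2)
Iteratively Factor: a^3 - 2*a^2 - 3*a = (a - 3)*(a^2 + a) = (a - 3)*(a + 1)*(a)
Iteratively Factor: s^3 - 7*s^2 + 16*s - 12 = (s - 2)*(s^2 - 5*s + 6) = (s - 3)*(s - 2)*(s - 2)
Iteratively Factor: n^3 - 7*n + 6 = (n - 2)*(n^2 + 2*n - 3) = (n - 2)*(n - 1)*(n + 3)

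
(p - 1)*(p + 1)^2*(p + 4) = p^4 + 5*p^3 + 3*p^2 - 5*p - 4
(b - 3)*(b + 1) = b^2 - 2*b - 3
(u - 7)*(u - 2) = u^2 - 9*u + 14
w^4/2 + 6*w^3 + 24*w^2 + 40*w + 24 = (w/2 + 1)*(w + 2)^2*(w + 6)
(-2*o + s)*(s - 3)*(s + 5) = -2*o*s^2 - 4*o*s + 30*o + s^3 + 2*s^2 - 15*s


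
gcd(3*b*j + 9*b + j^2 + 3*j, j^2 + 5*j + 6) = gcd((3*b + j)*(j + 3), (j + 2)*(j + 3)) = j + 3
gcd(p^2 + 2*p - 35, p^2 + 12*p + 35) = p + 7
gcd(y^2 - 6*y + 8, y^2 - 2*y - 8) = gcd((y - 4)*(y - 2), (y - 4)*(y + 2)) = y - 4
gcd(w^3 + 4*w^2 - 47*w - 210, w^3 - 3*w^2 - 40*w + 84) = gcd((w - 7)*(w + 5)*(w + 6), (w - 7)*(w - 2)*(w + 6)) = w^2 - w - 42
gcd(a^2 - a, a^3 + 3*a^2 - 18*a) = a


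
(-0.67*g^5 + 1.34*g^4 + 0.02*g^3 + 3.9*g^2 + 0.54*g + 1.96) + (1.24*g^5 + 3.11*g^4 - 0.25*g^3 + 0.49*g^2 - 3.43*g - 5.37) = 0.57*g^5 + 4.45*g^4 - 0.23*g^3 + 4.39*g^2 - 2.89*g - 3.41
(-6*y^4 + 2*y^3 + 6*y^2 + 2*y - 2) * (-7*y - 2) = 42*y^5 - 2*y^4 - 46*y^3 - 26*y^2 + 10*y + 4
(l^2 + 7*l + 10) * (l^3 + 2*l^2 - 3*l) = l^5 + 9*l^4 + 21*l^3 - l^2 - 30*l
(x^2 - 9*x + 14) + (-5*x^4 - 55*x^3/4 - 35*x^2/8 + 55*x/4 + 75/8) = -5*x^4 - 55*x^3/4 - 27*x^2/8 + 19*x/4 + 187/8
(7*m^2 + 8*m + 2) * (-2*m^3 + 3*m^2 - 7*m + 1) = -14*m^5 + 5*m^4 - 29*m^3 - 43*m^2 - 6*m + 2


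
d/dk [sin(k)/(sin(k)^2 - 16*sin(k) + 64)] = -(sin(k) + 8)*cos(k)/(sin(k) - 8)^3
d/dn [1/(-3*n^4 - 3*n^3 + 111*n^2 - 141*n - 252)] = (4*n^3 + 3*n^2 - 74*n + 47)/(3*(n^4 + n^3 - 37*n^2 + 47*n + 84)^2)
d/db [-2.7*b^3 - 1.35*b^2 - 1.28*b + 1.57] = -8.1*b^2 - 2.7*b - 1.28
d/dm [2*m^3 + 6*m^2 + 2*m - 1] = 6*m^2 + 12*m + 2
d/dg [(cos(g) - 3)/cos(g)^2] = (cos(g) - 6)*sin(g)/cos(g)^3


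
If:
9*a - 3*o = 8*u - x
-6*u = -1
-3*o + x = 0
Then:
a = 4/27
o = x/3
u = 1/6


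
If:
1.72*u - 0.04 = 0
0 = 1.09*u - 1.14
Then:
No Solution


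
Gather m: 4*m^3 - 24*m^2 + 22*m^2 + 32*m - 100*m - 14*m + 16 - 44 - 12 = 4*m^3 - 2*m^2 - 82*m - 40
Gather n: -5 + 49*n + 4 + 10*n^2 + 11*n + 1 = 10*n^2 + 60*n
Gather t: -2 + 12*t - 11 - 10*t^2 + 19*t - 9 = -10*t^2 + 31*t - 22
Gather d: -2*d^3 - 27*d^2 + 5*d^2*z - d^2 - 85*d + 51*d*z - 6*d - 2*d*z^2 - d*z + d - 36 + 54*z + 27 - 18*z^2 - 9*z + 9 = -2*d^3 + d^2*(5*z - 28) + d*(-2*z^2 + 50*z - 90) - 18*z^2 + 45*z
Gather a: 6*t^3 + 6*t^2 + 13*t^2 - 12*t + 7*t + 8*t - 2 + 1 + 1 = 6*t^3 + 19*t^2 + 3*t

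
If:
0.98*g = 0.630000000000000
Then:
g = 0.64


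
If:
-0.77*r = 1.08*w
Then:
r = -1.4025974025974*w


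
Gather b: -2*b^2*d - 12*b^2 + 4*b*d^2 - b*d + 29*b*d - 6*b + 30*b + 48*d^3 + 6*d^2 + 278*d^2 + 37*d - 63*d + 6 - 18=b^2*(-2*d - 12) + b*(4*d^2 + 28*d + 24) + 48*d^3 + 284*d^2 - 26*d - 12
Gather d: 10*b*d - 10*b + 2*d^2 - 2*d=-10*b + 2*d^2 + d*(10*b - 2)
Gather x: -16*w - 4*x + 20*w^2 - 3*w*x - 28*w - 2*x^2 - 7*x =20*w^2 - 44*w - 2*x^2 + x*(-3*w - 11)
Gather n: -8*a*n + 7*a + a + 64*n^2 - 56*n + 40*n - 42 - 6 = 8*a + 64*n^2 + n*(-8*a - 16) - 48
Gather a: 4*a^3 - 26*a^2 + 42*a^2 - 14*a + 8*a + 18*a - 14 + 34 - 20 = 4*a^3 + 16*a^2 + 12*a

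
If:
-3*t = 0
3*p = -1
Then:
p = -1/3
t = 0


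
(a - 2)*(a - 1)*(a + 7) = a^3 + 4*a^2 - 19*a + 14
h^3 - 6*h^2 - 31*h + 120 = (h - 8)*(h - 3)*(h + 5)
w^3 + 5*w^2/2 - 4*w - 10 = (w - 2)*(w + 2)*(w + 5/2)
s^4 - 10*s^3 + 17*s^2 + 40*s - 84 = (s - 7)*(s - 3)*(s - 2)*(s + 2)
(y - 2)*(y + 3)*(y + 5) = y^3 + 6*y^2 - y - 30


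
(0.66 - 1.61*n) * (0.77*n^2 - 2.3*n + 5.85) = -1.2397*n^3 + 4.2112*n^2 - 10.9365*n + 3.861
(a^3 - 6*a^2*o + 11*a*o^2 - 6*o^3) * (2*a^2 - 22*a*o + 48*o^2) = 2*a^5 - 34*a^4*o + 202*a^3*o^2 - 542*a^2*o^3 + 660*a*o^4 - 288*o^5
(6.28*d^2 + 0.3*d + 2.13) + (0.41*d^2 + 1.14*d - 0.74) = 6.69*d^2 + 1.44*d + 1.39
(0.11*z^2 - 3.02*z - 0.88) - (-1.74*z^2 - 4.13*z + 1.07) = 1.85*z^2 + 1.11*z - 1.95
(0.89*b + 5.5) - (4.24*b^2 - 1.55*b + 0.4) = -4.24*b^2 + 2.44*b + 5.1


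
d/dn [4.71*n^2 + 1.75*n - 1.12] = 9.42*n + 1.75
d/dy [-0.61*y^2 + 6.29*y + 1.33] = 6.29 - 1.22*y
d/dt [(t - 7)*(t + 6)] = 2*t - 1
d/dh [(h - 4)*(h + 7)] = 2*h + 3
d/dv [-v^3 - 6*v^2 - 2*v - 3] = -3*v^2 - 12*v - 2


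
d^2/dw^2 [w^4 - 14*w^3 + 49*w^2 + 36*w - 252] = 12*w^2 - 84*w + 98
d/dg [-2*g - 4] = -2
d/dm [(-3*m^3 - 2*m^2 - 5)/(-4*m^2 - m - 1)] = (12*m^4 + 6*m^3 + 11*m^2 - 36*m - 5)/(16*m^4 + 8*m^3 + 9*m^2 + 2*m + 1)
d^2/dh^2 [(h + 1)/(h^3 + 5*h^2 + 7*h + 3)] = 2*(3*h^2 + 12*h + 13)/(h^6 + 12*h^5 + 57*h^4 + 136*h^3 + 171*h^2 + 108*h + 27)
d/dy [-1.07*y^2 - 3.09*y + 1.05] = -2.14*y - 3.09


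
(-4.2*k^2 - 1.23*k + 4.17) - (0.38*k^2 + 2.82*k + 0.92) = -4.58*k^2 - 4.05*k + 3.25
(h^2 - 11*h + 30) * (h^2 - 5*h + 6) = h^4 - 16*h^3 + 91*h^2 - 216*h + 180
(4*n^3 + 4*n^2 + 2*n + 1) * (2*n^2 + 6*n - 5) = 8*n^5 + 32*n^4 + 8*n^3 - 6*n^2 - 4*n - 5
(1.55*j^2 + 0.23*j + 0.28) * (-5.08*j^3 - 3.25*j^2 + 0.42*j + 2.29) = -7.874*j^5 - 6.2059*j^4 - 1.5189*j^3 + 2.7361*j^2 + 0.6443*j + 0.6412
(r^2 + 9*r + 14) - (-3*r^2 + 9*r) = 4*r^2 + 14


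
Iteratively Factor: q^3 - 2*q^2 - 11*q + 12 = (q - 1)*(q^2 - q - 12) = (q - 1)*(q + 3)*(q - 4)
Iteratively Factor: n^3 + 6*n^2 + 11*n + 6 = (n + 1)*(n^2 + 5*n + 6) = (n + 1)*(n + 3)*(n + 2)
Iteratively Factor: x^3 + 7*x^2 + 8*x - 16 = (x + 4)*(x^2 + 3*x - 4) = (x + 4)^2*(x - 1)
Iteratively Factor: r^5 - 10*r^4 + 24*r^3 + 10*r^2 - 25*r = (r)*(r^4 - 10*r^3 + 24*r^2 + 10*r - 25) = r*(r - 1)*(r^3 - 9*r^2 + 15*r + 25) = r*(r - 5)*(r - 1)*(r^2 - 4*r - 5) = r*(r - 5)^2*(r - 1)*(r + 1)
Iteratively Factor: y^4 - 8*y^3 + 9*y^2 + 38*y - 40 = (y - 4)*(y^3 - 4*y^2 - 7*y + 10) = (y - 5)*(y - 4)*(y^2 + y - 2) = (y - 5)*(y - 4)*(y + 2)*(y - 1)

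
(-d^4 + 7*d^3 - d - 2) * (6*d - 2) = -6*d^5 + 44*d^4 - 14*d^3 - 6*d^2 - 10*d + 4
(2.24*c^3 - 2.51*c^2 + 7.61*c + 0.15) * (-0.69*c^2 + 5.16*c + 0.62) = -1.5456*c^5 + 13.2903*c^4 - 16.8137*c^3 + 37.6079*c^2 + 5.4922*c + 0.093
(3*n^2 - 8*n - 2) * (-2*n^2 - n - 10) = -6*n^4 + 13*n^3 - 18*n^2 + 82*n + 20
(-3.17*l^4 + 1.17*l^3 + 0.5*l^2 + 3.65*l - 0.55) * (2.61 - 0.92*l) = 2.9164*l^5 - 9.3501*l^4 + 2.5937*l^3 - 2.053*l^2 + 10.0325*l - 1.4355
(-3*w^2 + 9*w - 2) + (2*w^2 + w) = -w^2 + 10*w - 2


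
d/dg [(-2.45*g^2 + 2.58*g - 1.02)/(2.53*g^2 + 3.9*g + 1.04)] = (-16.0824*g^2 + 0.065199999999999*g + 6.6612)/(6.4009*g^4 + 19.734*g^3 + 20.4724*g^2 + 8.112*g + 1.0816)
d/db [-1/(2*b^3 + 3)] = 6*b^2/(2*b^3 + 3)^2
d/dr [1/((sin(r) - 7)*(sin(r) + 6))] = (-sin(2*r) + cos(r))/((sin(r) - 7)^2*(sin(r) + 6)^2)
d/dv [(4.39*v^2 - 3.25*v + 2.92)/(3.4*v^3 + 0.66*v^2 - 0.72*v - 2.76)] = (-14.926*v^4 + 22.1*v^3 - 30.7998*v^2 - 28.0872*v + 11.0724)/(11.56*v^6 + 4.488*v^5 - 4.4604*v^4 - 19.7184*v^3 - 3.1248*v^2 + 3.9744*v + 7.6176)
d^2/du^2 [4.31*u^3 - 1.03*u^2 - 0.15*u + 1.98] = 25.86*u - 2.06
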